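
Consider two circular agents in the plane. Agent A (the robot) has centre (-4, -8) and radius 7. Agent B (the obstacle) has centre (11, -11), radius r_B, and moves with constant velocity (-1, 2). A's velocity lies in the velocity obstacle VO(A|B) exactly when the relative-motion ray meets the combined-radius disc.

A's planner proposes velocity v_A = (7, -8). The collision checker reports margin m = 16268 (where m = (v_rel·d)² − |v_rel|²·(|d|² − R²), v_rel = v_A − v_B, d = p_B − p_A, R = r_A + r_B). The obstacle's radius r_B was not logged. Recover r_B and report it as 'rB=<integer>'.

m = 16268
d = (15, -3);  v_rel = (8, -10),  |v_rel|² = 164
v_rel×d = (8)·(-3) − (-10)·(15) = 126
since m = R²·164 − 126²:  R² = (15876 + 16268) / 164 = 196
R = √196 = 14  ⇒  r_B = 14 − 7 = 7

rB=7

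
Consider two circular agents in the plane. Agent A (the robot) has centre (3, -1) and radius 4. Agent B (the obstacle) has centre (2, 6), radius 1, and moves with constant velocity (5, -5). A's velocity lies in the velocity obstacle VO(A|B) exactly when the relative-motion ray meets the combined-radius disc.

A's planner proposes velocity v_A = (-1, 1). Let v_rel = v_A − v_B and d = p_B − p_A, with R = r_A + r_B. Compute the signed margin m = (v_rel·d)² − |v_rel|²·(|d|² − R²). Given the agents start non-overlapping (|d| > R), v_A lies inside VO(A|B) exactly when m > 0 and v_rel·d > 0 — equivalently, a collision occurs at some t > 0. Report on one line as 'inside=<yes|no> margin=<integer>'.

d = (-1, 7),  |d|² = 50;  R = 4+1 = 5,  c = 50−5² = 25
v_rel = (-6, 6),  |v_rel|² = 72;  v_rel·d = (-6)·(-1) + (6)·(7) = 48
72·t² − 96·t + 25 = 0  ⇒  m = 48² − 72·25 = 504
m = 504 > 0,  v_rel·d = 48 > 0  ⇒  inside

inside=yes margin=504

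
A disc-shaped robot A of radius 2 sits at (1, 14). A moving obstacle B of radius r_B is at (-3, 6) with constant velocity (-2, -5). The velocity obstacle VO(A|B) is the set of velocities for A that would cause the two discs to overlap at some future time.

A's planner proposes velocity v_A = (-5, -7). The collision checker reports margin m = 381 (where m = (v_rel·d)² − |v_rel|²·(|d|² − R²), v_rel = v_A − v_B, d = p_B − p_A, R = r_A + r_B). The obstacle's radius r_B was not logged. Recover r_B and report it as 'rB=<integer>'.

m = 381
d = (-4, -8);  v_rel = (-3, -2),  |v_rel|² = 13
v_rel×d = (-3)·(-8) − (-2)·(-4) = 16
since m = R²·13 − 16²:  R² = (256 + 381) / 13 = 49
R = √49 = 7  ⇒  r_B = 7 − 2 = 5

rB=5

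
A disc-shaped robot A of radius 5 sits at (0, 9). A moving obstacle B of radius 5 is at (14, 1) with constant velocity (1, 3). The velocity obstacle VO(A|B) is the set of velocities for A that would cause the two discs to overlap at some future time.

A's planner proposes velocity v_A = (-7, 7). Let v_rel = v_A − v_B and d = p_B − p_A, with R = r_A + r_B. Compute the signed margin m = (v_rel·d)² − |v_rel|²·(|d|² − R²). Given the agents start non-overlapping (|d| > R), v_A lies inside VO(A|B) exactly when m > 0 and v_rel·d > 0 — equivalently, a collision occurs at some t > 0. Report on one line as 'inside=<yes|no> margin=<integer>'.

d = (14, -8),  |d|² = 260;  R = 5+5 = 10,  c = 260−10² = 160
v_rel = (-8, 4),  |v_rel|² = 80;  v_rel·d = (-8)·(14) + (4)·(-8) = -144
80·t² + 288·t + 160 = 0  ⇒  m = (-144)² − 80·160 = 7936
m = 7936 > 0,  v_rel·d = -144 < 0  ⇒  outside

inside=no margin=7936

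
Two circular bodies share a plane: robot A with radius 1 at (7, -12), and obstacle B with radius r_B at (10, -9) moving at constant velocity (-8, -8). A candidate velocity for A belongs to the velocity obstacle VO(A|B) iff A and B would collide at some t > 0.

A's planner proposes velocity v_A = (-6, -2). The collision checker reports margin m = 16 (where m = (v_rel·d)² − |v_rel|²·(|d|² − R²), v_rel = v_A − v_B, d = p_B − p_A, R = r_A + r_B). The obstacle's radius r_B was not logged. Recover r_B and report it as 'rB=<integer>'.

m = 16
d = (3, 3);  v_rel = (2, 6),  |v_rel|² = 40
v_rel×d = (2)·(3) − (6)·(3) = -12
since m = R²·40 − (-12)²:  R² = (144 + 16) / 40 = 4
R = √4 = 2  ⇒  r_B = 2 − 1 = 1

rB=1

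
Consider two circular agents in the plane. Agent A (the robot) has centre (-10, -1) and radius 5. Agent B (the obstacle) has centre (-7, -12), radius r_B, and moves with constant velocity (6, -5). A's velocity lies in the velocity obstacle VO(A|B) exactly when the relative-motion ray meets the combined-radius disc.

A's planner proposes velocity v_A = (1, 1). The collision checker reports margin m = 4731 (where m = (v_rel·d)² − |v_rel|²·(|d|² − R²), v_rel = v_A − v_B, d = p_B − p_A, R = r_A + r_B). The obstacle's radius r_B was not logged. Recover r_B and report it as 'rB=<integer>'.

m = 4731
d = (3, -11);  v_rel = (-5, 6),  |v_rel|² = 61
v_rel×d = (-5)·(-11) − (6)·(3) = 37
since m = R²·61 − 37²:  R² = (1369 + 4731) / 61 = 100
R = √100 = 10  ⇒  r_B = 10 − 5 = 5

rB=5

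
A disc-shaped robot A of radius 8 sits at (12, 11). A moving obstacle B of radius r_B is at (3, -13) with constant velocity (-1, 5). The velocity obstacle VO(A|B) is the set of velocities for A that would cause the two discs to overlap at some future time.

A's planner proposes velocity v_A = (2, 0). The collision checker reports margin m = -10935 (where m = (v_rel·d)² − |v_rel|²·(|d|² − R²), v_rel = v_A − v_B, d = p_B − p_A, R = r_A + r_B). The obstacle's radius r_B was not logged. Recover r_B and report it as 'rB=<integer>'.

m = -10935
d = (-9, -24);  v_rel = (3, -5),  |v_rel|² = 34
v_rel×d = (3)·(-24) − (-5)·(-9) = -117
since m = R²·34 − (-117)²:  R² = (13689 + -10935) / 34 = 81
R = √81 = 9  ⇒  r_B = 9 − 8 = 1

rB=1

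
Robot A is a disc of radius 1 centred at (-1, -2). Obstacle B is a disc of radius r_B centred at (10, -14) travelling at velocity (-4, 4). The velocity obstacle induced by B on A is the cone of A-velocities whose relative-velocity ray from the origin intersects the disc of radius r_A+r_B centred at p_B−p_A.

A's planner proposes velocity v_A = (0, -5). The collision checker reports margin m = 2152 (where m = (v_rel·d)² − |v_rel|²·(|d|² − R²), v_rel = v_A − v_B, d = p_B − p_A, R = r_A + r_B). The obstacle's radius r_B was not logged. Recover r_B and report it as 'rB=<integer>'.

m = 2152
d = (11, -12);  v_rel = (4, -9),  |v_rel|² = 97
v_rel×d = (4)·(-12) − (-9)·(11) = 51
since m = R²·97 − 51²:  R² = (2601 + 2152) / 97 = 49
R = √49 = 7  ⇒  r_B = 7 − 1 = 6

rB=6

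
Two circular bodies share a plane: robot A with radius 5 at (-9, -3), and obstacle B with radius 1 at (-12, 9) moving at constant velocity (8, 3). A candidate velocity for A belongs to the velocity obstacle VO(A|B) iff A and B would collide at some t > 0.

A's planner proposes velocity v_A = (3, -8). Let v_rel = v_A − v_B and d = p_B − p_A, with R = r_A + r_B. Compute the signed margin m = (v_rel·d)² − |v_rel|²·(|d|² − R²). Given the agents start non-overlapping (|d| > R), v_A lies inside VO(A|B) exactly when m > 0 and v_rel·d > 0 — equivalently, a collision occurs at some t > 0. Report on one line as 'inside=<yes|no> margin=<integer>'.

d = (-3, 12),  |d|² = 153;  R = 5+1 = 6,  c = 153−6² = 117
v_rel = (-5, -11),  |v_rel|² = 146;  v_rel·d = (-5)·(-3) + (-11)·(12) = -117
146·t² + 234·t + 117 = 0  ⇒  m = (-117)² − 146·117 = -3393
m = -3393 < 0,  v_rel·d = -117 < 0  ⇒  outside

inside=no margin=-3393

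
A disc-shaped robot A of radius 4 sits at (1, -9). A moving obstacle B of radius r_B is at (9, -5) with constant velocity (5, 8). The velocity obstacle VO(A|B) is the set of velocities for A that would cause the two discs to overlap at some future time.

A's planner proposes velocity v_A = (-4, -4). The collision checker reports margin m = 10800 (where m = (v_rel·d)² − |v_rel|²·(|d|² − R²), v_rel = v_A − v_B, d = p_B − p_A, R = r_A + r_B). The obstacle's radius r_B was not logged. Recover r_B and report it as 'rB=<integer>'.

m = 10800
d = (8, 4);  v_rel = (-9, -12),  |v_rel|² = 225
v_rel×d = (-9)·(4) − (-12)·(8) = 60
since m = R²·225 − 60²:  R² = (3600 + 10800) / 225 = 64
R = √64 = 8  ⇒  r_B = 8 − 4 = 4

rB=4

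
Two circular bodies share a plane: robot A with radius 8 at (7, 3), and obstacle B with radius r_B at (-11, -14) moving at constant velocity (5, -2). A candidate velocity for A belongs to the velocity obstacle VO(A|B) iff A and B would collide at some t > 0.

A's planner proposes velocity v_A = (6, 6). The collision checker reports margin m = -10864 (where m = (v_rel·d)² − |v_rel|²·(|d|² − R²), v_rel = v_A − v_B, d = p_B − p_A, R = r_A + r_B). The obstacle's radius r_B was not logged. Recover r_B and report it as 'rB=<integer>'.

m = -10864
d = (-18, -17);  v_rel = (1, 8),  |v_rel|² = 65
v_rel×d = (1)·(-17) − (8)·(-18) = 127
since m = R²·65 − 127²:  R² = (16129 + -10864) / 65 = 81
R = √81 = 9  ⇒  r_B = 9 − 8 = 1

rB=1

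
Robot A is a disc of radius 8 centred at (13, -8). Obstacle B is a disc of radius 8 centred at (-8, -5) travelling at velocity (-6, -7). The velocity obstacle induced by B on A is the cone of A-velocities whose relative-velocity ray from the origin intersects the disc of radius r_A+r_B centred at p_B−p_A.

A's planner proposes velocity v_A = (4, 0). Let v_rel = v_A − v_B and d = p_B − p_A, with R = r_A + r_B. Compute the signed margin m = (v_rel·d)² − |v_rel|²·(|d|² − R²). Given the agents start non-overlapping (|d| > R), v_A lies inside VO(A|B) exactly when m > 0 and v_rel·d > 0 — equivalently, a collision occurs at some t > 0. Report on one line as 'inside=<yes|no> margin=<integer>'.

d = (-21, 3),  |d|² = 450;  R = 8+8 = 16,  c = 450−16² = 194
v_rel = (10, 7),  |v_rel|² = 149;  v_rel·d = (10)·(-21) + (7)·(3) = -189
149·t² + 378·t + 194 = 0  ⇒  m = (-189)² − 149·194 = 6815
m = 6815 > 0,  v_rel·d = -189 < 0  ⇒  outside

inside=no margin=6815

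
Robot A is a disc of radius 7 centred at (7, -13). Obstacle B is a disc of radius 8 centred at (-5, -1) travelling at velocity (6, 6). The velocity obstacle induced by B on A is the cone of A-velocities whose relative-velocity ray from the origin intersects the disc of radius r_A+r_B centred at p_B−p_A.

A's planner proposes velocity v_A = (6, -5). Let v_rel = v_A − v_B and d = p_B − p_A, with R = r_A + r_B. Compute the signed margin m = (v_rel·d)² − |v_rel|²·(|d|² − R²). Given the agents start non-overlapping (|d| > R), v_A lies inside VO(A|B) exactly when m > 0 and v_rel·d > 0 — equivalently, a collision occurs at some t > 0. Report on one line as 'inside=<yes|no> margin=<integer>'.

d = (-12, 12),  |d|² = 288;  R = 7+8 = 15,  c = 288−15² = 63
v_rel = (0, -11),  |v_rel|² = 121;  v_rel·d = (0)·(-12) + (-11)·(12) = -132
121·t² + 264·t + 63 = 0  ⇒  m = (-132)² − 121·63 = 9801
m = 9801 > 0,  v_rel·d = -132 < 0  ⇒  outside

inside=no margin=9801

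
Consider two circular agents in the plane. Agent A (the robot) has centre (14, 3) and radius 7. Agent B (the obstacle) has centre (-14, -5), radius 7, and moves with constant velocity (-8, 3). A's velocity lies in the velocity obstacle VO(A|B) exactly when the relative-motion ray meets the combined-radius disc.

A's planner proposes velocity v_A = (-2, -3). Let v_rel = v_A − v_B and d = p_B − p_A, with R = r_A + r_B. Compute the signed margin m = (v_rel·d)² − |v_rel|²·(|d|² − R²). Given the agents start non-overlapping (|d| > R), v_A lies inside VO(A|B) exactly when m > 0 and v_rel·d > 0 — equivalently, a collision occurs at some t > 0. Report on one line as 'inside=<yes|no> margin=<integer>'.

d = (-28, -8),  |d|² = 848;  R = 7+7 = 14,  c = 848−14² = 652
v_rel = (6, -6),  |v_rel|² = 72;  v_rel·d = (6)·(-28) + (-6)·(-8) = -120
72·t² + 240·t + 652 = 0  ⇒  m = (-120)² − 72·652 = -32544
m = -32544 < 0,  v_rel·d = -120 < 0  ⇒  outside

inside=no margin=-32544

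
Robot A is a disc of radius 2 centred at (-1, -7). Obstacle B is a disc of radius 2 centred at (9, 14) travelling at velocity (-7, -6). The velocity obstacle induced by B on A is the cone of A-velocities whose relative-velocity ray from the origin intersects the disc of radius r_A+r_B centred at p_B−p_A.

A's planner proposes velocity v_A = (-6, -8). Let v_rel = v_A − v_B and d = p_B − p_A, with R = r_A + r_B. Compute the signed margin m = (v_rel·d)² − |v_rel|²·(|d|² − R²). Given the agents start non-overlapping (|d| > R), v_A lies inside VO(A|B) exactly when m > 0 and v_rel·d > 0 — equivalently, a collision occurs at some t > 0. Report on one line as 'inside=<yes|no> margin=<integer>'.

d = (10, 21),  |d|² = 541;  R = 2+2 = 4,  c = 541−4² = 525
v_rel = (1, -2),  |v_rel|² = 5;  v_rel·d = (1)·(10) + (-2)·(21) = -32
5·t² + 64·t + 525 = 0  ⇒  m = (-32)² − 5·525 = -1601
m = -1601 < 0,  v_rel·d = -32 < 0  ⇒  outside

inside=no margin=-1601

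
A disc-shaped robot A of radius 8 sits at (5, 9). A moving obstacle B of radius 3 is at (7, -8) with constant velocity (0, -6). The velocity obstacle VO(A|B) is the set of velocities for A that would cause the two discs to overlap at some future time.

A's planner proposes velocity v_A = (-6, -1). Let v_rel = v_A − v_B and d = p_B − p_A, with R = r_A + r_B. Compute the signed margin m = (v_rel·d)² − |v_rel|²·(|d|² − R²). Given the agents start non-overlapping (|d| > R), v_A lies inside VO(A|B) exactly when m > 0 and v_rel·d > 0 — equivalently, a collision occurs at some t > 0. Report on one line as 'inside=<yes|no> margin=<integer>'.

d = (2, -17),  |d|² = 293;  R = 8+3 = 11,  c = 293−11² = 172
v_rel = (-6, 5),  |v_rel|² = 61;  v_rel·d = (-6)·(2) + (5)·(-17) = -97
61·t² + 194·t + 172 = 0  ⇒  m = (-97)² − 61·172 = -1083
m = -1083 < 0,  v_rel·d = -97 < 0  ⇒  outside

inside=no margin=-1083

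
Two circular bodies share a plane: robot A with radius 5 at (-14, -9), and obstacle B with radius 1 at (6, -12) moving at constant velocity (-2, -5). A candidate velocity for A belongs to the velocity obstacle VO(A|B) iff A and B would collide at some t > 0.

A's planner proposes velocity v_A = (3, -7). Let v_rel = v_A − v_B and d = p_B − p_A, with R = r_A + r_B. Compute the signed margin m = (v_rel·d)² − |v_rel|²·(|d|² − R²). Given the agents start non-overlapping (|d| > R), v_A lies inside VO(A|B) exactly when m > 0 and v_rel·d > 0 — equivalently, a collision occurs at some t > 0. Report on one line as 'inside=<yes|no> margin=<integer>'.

d = (20, -3),  |d|² = 409;  R = 5+1 = 6,  c = 409−6² = 373
v_rel = (5, -2),  |v_rel|² = 29;  v_rel·d = (5)·(20) + (-2)·(-3) = 106
29·t² − 212·t + 373 = 0  ⇒  m = 106² − 29·373 = 419
m = 419 > 0,  v_rel·d = 106 > 0  ⇒  inside

inside=yes margin=419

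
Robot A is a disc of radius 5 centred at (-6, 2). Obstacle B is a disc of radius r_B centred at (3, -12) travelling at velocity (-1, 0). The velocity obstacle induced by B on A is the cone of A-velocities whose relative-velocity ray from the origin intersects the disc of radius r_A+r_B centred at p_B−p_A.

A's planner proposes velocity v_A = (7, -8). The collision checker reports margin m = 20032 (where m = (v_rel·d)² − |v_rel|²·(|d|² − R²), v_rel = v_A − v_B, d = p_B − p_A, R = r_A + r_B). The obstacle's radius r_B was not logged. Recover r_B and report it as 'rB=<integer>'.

m = 20032
d = (9, -14);  v_rel = (8, -8),  |v_rel|² = 128
v_rel×d = (8)·(-14) − (-8)·(9) = -40
since m = R²·128 − (-40)²:  R² = (1600 + 20032) / 128 = 169
R = √169 = 13  ⇒  r_B = 13 − 5 = 8

rB=8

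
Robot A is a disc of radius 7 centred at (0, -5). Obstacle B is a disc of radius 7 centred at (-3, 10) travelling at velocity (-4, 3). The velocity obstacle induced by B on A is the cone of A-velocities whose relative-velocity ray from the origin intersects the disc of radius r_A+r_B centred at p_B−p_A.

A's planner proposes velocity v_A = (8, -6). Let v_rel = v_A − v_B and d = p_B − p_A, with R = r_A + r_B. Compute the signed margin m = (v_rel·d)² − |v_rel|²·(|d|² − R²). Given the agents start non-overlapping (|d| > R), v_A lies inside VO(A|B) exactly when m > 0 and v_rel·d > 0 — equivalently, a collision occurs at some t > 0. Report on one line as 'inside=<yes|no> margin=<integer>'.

d = (-3, 15),  |d|² = 234;  R = 7+7 = 14,  c = 234−14² = 38
v_rel = (12, -9),  |v_rel|² = 225;  v_rel·d = (12)·(-3) + (-9)·(15) = -171
225·t² + 342·t + 38 = 0  ⇒  m = (-171)² − 225·38 = 20691
m = 20691 > 0,  v_rel·d = -171 < 0  ⇒  outside

inside=no margin=20691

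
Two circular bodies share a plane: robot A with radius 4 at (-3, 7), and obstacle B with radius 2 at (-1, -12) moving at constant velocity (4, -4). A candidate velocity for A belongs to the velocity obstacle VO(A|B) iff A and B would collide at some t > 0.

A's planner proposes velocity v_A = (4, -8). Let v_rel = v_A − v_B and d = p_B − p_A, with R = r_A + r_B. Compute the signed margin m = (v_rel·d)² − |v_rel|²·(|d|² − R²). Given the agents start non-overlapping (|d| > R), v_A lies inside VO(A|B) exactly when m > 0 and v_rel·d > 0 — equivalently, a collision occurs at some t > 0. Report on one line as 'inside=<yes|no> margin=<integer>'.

d = (2, -19),  |d|² = 365;  R = 4+2 = 6,  c = 365−6² = 329
v_rel = (0, -4),  |v_rel|² = 16;  v_rel·d = (0)·(2) + (-4)·(-19) = 76
16·t² − 152·t + 329 = 0  ⇒  m = 76² − 16·329 = 512
m = 512 > 0,  v_rel·d = 76 > 0  ⇒  inside

inside=yes margin=512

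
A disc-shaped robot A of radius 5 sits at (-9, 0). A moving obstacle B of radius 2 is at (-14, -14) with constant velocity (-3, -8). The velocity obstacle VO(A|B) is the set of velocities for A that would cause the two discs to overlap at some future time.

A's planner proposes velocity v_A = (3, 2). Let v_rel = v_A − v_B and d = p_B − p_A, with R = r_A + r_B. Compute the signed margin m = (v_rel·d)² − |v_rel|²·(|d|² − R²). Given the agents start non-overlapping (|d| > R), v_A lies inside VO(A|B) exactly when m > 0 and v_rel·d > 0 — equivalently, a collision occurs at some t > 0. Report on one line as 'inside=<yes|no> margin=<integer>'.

d = (-5, -14),  |d|² = 221;  R = 5+2 = 7,  c = 221−7² = 172
v_rel = (6, 10),  |v_rel|² = 136;  v_rel·d = (6)·(-5) + (10)·(-14) = -170
136·t² + 340·t + 172 = 0  ⇒  m = (-170)² − 136·172 = 5508
m = 5508 > 0,  v_rel·d = -170 < 0  ⇒  outside

inside=no margin=5508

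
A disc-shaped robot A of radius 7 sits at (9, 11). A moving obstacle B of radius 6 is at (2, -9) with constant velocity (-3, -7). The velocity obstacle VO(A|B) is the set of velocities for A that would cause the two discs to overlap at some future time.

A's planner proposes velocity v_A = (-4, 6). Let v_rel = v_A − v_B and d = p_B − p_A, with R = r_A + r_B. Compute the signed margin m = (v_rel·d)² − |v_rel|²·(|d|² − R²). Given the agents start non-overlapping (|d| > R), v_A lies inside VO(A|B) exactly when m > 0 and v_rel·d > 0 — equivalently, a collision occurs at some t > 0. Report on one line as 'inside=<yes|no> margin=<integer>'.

d = (-7, -20),  |d|² = 449;  R = 7+6 = 13,  c = 449−13² = 280
v_rel = (-1, 13),  |v_rel|² = 170;  v_rel·d = (-1)·(-7) + (13)·(-20) = -253
170·t² + 506·t + 280 = 0  ⇒  m = (-253)² − 170·280 = 16409
m = 16409 > 0,  v_rel·d = -253 < 0  ⇒  outside

inside=no margin=16409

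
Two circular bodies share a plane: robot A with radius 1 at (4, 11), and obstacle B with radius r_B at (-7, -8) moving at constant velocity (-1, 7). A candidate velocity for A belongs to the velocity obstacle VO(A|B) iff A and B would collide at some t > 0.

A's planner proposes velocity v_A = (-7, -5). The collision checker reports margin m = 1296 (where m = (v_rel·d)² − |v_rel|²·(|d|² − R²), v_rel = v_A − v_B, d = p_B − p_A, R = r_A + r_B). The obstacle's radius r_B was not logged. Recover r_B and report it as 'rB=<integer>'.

m = 1296
d = (-11, -19);  v_rel = (-6, -12),  |v_rel|² = 180
v_rel×d = (-6)·(-19) − (-12)·(-11) = -18
since m = R²·180 − (-18)²:  R² = (324 + 1296) / 180 = 9
R = √9 = 3  ⇒  r_B = 3 − 1 = 2

rB=2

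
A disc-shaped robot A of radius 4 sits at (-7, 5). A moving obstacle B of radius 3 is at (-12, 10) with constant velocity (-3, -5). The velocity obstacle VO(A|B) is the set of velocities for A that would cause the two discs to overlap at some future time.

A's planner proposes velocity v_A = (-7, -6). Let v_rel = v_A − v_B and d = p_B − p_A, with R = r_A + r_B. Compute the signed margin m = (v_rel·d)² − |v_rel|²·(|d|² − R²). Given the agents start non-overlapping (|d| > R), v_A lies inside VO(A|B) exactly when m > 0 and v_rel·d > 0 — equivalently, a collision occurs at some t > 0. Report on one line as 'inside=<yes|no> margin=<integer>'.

d = (-5, 5),  |d|² = 50;  R = 4+3 = 7,  c = 50−7² = 1
v_rel = (-4, -1),  |v_rel|² = 17;  v_rel·d = (-4)·(-5) + (-1)·(5) = 15
17·t² − 30·t + 1 = 0  ⇒  m = 15² − 17·1 = 208
m = 208 > 0,  v_rel·d = 15 > 0  ⇒  inside

inside=yes margin=208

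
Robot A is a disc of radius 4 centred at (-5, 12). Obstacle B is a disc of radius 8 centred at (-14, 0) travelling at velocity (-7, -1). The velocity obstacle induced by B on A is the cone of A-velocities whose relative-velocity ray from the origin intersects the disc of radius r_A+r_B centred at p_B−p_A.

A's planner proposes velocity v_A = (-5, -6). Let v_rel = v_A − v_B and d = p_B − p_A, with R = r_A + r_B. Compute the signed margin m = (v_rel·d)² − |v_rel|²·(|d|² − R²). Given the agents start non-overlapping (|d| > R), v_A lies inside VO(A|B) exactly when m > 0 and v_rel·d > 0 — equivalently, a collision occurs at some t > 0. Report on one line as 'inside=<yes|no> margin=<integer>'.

d = (-9, -12),  |d|² = 225;  R = 4+8 = 12,  c = 225−12² = 81
v_rel = (2, -5),  |v_rel|² = 29;  v_rel·d = (2)·(-9) + (-5)·(-12) = 42
29·t² − 84·t + 81 = 0  ⇒  m = 42² − 29·81 = -585
m = -585 < 0,  v_rel·d = 42 > 0  ⇒  outside

inside=no margin=-585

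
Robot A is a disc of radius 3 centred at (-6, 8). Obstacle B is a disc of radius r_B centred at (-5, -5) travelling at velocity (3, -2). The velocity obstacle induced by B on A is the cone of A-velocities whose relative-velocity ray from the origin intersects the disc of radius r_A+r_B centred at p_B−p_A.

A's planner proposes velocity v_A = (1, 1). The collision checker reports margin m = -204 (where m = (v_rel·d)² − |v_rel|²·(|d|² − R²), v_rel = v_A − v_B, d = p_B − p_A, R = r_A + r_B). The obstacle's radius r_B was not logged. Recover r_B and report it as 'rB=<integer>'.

m = -204
d = (1, -13);  v_rel = (-2, 3),  |v_rel|² = 13
v_rel×d = (-2)·(-13) − (3)·(1) = 23
since m = R²·13 − 23²:  R² = (529 + -204) / 13 = 25
R = √25 = 5  ⇒  r_B = 5 − 3 = 2

rB=2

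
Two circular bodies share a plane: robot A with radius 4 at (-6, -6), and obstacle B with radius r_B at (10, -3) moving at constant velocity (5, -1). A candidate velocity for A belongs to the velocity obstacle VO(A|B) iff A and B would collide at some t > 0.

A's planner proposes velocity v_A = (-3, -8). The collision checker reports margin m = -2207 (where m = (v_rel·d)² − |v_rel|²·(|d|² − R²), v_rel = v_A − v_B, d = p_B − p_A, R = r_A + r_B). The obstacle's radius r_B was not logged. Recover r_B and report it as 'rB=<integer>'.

m = -2207
d = (16, 3);  v_rel = (-8, -7),  |v_rel|² = 113
v_rel×d = (-8)·(3) − (-7)·(16) = 88
since m = R²·113 − 88²:  R² = (7744 + -2207) / 113 = 49
R = √49 = 7  ⇒  r_B = 7 − 4 = 3

rB=3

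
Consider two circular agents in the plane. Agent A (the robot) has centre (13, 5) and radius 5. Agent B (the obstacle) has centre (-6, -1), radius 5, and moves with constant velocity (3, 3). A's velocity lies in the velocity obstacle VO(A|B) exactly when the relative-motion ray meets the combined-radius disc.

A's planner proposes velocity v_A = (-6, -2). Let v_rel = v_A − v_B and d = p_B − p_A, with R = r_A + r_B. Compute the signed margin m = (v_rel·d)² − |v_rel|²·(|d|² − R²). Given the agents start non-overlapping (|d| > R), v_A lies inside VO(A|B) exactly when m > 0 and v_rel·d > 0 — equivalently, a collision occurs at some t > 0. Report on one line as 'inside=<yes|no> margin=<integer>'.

d = (-19, -6),  |d|² = 397;  R = 5+5 = 10,  c = 397−10² = 297
v_rel = (-9, -5),  |v_rel|² = 106;  v_rel·d = (-9)·(-19) + (-5)·(-6) = 201
106·t² − 402·t + 297 = 0  ⇒  m = 201² − 106·297 = 8919
m = 8919 > 0,  v_rel·d = 201 > 0  ⇒  inside

inside=yes margin=8919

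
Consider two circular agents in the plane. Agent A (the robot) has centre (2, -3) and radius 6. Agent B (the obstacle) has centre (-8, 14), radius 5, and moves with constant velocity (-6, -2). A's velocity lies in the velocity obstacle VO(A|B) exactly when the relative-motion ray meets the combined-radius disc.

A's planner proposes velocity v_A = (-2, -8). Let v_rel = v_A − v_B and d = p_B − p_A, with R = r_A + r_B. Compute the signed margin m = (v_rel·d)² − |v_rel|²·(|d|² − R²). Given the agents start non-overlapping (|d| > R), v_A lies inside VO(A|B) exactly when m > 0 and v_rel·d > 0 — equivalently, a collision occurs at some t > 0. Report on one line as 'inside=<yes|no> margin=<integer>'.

d = (-10, 17),  |d|² = 389;  R = 6+5 = 11,  c = 389−11² = 268
v_rel = (4, -6),  |v_rel|² = 52;  v_rel·d = (4)·(-10) + (-6)·(17) = -142
52·t² + 284·t + 268 = 0  ⇒  m = (-142)² − 52·268 = 6228
m = 6228 > 0,  v_rel·d = -142 < 0  ⇒  outside

inside=no margin=6228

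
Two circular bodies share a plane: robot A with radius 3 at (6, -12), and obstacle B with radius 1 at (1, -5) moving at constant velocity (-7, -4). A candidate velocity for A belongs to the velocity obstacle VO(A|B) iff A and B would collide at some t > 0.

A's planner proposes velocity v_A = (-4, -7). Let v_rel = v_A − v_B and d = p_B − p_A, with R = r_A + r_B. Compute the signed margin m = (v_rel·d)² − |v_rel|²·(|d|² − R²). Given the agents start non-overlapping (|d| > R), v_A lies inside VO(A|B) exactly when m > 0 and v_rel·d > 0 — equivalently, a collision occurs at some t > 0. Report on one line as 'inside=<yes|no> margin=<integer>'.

d = (-5, 7),  |d|² = 74;  R = 3+1 = 4,  c = 74−4² = 58
v_rel = (3, -3),  |v_rel|² = 18;  v_rel·d = (3)·(-5) + (-3)·(7) = -36
18·t² + 72·t + 58 = 0  ⇒  m = (-36)² − 18·58 = 252
m = 252 > 0,  v_rel·d = -36 < 0  ⇒  outside

inside=no margin=252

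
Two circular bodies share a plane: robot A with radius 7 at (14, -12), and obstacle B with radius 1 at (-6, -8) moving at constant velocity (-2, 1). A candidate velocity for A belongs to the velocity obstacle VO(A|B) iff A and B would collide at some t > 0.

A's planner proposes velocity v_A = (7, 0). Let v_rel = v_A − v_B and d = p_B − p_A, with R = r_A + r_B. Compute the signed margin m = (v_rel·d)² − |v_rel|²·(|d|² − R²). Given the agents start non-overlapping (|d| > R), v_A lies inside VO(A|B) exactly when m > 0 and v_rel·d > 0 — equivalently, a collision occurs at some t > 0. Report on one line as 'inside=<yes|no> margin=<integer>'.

d = (-20, 4),  |d|² = 416;  R = 7+1 = 8,  c = 416−8² = 352
v_rel = (9, -1),  |v_rel|² = 82;  v_rel·d = (9)·(-20) + (-1)·(4) = -184
82·t² + 368·t + 352 = 0  ⇒  m = (-184)² − 82·352 = 4992
m = 4992 > 0,  v_rel·d = -184 < 0  ⇒  outside

inside=no margin=4992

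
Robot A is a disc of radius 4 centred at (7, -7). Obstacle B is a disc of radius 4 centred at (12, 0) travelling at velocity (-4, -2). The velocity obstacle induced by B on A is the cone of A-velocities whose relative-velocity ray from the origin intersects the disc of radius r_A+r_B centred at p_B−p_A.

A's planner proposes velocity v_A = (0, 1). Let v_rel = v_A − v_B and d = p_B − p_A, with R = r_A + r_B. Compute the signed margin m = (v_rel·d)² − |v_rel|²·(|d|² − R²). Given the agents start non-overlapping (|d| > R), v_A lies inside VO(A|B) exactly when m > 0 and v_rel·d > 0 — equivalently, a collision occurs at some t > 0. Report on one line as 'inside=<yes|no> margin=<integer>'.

d = (5, 7),  |d|² = 74;  R = 4+4 = 8,  c = 74−8² = 10
v_rel = (4, 3),  |v_rel|² = 25;  v_rel·d = (4)·(5) + (3)·(7) = 41
25·t² − 82·t + 10 = 0  ⇒  m = 41² − 25·10 = 1431
m = 1431 > 0,  v_rel·d = 41 > 0  ⇒  inside

inside=yes margin=1431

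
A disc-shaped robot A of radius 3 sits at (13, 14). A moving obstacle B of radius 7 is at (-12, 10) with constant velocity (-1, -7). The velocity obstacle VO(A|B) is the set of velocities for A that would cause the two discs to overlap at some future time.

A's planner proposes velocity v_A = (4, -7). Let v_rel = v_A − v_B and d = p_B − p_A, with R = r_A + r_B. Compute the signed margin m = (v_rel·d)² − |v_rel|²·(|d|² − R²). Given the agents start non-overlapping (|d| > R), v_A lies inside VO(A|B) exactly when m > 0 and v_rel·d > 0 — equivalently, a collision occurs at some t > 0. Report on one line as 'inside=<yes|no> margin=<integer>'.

d = (-25, -4),  |d|² = 641;  R = 3+7 = 10,  c = 641−10² = 541
v_rel = (5, 0),  |v_rel|² = 25;  v_rel·d = (5)·(-25) + (0)·(-4) = -125
25·t² + 250·t + 541 = 0  ⇒  m = (-125)² − 25·541 = 2100
m = 2100 > 0,  v_rel·d = -125 < 0  ⇒  outside

inside=no margin=2100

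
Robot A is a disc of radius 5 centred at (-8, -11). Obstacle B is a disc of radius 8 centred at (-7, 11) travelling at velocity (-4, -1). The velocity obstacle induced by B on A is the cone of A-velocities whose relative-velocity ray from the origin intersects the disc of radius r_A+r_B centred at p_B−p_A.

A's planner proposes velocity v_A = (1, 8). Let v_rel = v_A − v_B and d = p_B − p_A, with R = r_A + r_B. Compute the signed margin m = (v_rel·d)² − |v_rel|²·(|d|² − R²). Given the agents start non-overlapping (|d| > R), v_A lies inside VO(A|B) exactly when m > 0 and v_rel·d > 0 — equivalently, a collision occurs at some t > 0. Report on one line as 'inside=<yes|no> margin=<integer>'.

d = (1, 22),  |d|² = 485;  R = 5+8 = 13,  c = 485−13² = 316
v_rel = (5, 9),  |v_rel|² = 106;  v_rel·d = (5)·(1) + (9)·(22) = 203
106·t² − 406·t + 316 = 0  ⇒  m = 203² − 106·316 = 7713
m = 7713 > 0,  v_rel·d = 203 > 0  ⇒  inside

inside=yes margin=7713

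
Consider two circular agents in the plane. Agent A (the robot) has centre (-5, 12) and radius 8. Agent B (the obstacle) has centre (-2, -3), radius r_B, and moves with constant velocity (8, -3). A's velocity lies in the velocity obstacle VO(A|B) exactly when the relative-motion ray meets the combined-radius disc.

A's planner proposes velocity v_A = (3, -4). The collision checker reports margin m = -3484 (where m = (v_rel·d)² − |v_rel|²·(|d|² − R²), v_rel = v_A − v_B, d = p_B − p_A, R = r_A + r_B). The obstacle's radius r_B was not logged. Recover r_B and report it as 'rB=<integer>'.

m = -3484
d = (3, -15);  v_rel = (-5, -1),  |v_rel|² = 26
v_rel×d = (-5)·(-15) − (-1)·(3) = 78
since m = R²·26 − 78²:  R² = (6084 + -3484) / 26 = 100
R = √100 = 10  ⇒  r_B = 10 − 8 = 2

rB=2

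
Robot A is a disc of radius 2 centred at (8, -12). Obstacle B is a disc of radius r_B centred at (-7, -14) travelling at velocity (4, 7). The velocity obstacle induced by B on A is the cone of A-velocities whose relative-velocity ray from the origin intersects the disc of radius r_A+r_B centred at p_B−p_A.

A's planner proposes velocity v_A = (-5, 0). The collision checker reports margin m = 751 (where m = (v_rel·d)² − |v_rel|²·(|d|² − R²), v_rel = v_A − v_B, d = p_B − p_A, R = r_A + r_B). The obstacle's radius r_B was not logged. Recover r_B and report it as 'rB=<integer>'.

m = 751
d = (-15, -2);  v_rel = (-9, -7),  |v_rel|² = 130
v_rel×d = (-9)·(-2) − (-7)·(-15) = -87
since m = R²·130 − (-87)²:  R² = (7569 + 751) / 130 = 64
R = √64 = 8  ⇒  r_B = 8 − 2 = 6

rB=6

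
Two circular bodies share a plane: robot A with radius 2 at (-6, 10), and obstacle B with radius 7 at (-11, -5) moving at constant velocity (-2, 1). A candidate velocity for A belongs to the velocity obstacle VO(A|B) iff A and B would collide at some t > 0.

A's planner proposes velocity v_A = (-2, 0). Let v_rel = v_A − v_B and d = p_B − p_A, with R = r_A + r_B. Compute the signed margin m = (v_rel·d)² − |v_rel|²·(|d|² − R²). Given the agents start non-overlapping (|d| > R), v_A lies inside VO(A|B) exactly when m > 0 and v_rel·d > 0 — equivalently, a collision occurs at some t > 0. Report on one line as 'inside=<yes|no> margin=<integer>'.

d = (-5, -15),  |d|² = 250;  R = 2+7 = 9,  c = 250−9² = 169
v_rel = (0, -1),  |v_rel|² = 1;  v_rel·d = (0)·(-5) + (-1)·(-15) = 15
1·t² − 30·t + 169 = 0  ⇒  m = 15² − 1·169 = 56
m = 56 > 0,  v_rel·d = 15 > 0  ⇒  inside

inside=yes margin=56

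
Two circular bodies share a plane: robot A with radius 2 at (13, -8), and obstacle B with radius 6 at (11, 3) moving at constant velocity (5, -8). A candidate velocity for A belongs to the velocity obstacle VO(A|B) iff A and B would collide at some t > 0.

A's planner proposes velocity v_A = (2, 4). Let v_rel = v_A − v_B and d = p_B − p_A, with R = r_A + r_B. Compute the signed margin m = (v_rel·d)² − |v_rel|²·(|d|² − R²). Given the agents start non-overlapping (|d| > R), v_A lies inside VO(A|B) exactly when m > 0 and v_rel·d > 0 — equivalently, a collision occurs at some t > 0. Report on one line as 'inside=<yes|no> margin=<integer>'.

d = (-2, 11),  |d|² = 125;  R = 2+6 = 8,  c = 125−8² = 61
v_rel = (-3, 12),  |v_rel|² = 153;  v_rel·d = (-3)·(-2) + (12)·(11) = 138
153·t² − 276·t + 61 = 0  ⇒  m = 138² − 153·61 = 9711
m = 9711 > 0,  v_rel·d = 138 > 0  ⇒  inside

inside=yes margin=9711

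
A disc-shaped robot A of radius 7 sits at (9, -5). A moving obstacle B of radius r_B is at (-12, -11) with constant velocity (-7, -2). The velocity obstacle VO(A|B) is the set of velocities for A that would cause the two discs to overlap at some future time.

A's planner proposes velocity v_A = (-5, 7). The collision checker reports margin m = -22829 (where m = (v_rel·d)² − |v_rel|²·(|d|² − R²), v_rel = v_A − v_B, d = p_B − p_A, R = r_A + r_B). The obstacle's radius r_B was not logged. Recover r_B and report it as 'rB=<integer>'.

m = -22829
d = (-21, -6);  v_rel = (2, 9),  |v_rel|² = 85
v_rel×d = (2)·(-6) − (9)·(-21) = 177
since m = R²·85 − 177²:  R² = (31329 + -22829) / 85 = 100
R = √100 = 10  ⇒  r_B = 10 − 7 = 3

rB=3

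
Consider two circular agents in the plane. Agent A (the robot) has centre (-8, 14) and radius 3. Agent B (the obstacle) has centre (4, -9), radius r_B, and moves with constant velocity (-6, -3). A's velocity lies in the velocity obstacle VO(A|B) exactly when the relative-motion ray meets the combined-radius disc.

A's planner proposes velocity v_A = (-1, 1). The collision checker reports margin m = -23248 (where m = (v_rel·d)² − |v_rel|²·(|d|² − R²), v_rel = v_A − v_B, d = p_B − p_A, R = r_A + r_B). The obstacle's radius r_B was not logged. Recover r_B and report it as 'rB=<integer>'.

m = -23248
d = (12, -23);  v_rel = (5, 4),  |v_rel|² = 41
v_rel×d = (5)·(-23) − (4)·(12) = -163
since m = R²·41 − (-163)²:  R² = (26569 + -23248) / 41 = 81
R = √81 = 9  ⇒  r_B = 9 − 3 = 6

rB=6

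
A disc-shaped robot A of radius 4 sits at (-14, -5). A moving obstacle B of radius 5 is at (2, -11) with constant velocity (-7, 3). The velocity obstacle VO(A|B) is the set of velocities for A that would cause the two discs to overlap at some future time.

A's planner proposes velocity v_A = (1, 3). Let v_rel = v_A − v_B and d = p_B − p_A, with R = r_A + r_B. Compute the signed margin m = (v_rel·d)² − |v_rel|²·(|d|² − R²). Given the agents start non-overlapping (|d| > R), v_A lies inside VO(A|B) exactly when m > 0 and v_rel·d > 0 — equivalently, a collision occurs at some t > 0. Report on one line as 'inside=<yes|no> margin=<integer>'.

d = (16, -6),  |d|² = 292;  R = 4+5 = 9,  c = 292−9² = 211
v_rel = (8, 0),  |v_rel|² = 64;  v_rel·d = (8)·(16) + (0)·(-6) = 128
64·t² − 256·t + 211 = 0  ⇒  m = 128² − 64·211 = 2880
m = 2880 > 0,  v_rel·d = 128 > 0  ⇒  inside

inside=yes margin=2880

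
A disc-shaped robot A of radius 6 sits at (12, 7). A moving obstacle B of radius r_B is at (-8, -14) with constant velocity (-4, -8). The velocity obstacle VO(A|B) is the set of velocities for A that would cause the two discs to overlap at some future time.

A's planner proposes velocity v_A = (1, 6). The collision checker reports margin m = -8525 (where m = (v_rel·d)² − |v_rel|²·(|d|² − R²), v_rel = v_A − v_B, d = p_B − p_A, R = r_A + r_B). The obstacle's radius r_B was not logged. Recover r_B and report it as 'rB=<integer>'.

m = -8525
d = (-20, -21);  v_rel = (5, 14),  |v_rel|² = 221
v_rel×d = (5)·(-21) − (14)·(-20) = 175
since m = R²·221 − 175²:  R² = (30625 + -8525) / 221 = 100
R = √100 = 10  ⇒  r_B = 10 − 6 = 4

rB=4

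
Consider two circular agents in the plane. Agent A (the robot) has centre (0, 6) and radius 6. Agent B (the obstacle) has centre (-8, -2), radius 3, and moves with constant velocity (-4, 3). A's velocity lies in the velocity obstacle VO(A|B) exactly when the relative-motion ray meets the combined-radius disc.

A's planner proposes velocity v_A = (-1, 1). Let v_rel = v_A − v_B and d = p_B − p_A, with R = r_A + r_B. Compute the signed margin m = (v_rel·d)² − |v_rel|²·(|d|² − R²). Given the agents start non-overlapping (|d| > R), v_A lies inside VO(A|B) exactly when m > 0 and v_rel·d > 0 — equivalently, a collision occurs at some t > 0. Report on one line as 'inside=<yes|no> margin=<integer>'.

d = (-8, -8),  |d|² = 128;  R = 6+3 = 9,  c = 128−9² = 47
v_rel = (3, -2),  |v_rel|² = 13;  v_rel·d = (3)·(-8) + (-2)·(-8) = -8
13·t² + 16·t + 47 = 0  ⇒  m = (-8)² − 13·47 = -547
m = -547 < 0,  v_rel·d = -8 < 0  ⇒  outside

inside=no margin=-547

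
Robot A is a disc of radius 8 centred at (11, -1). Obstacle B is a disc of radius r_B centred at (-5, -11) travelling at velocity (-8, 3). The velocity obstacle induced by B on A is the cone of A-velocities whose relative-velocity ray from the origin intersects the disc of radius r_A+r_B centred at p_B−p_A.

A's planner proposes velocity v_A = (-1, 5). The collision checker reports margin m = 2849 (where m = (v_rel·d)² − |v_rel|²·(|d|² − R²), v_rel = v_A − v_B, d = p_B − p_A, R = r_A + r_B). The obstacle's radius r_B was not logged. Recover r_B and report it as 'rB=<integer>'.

m = 2849
d = (-16, -10);  v_rel = (7, 2),  |v_rel|² = 53
v_rel×d = (7)·(-10) − (2)·(-16) = -38
since m = R²·53 − (-38)²:  R² = (1444 + 2849) / 53 = 81
R = √81 = 9  ⇒  r_B = 9 − 8 = 1

rB=1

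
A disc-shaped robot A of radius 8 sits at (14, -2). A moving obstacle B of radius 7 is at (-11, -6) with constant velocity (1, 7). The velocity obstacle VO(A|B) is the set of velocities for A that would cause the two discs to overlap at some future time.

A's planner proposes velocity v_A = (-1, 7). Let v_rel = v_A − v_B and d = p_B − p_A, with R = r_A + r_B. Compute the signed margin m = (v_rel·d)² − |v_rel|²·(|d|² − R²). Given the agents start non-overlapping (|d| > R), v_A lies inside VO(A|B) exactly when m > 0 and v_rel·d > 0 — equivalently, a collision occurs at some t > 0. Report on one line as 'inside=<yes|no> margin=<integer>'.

d = (-25, -4),  |d|² = 641;  R = 8+7 = 15,  c = 641−15² = 416
v_rel = (-2, 0),  |v_rel|² = 4;  v_rel·d = (-2)·(-25) + (0)·(-4) = 50
4·t² − 100·t + 416 = 0  ⇒  m = 50² − 4·416 = 836
m = 836 > 0,  v_rel·d = 50 > 0  ⇒  inside

inside=yes margin=836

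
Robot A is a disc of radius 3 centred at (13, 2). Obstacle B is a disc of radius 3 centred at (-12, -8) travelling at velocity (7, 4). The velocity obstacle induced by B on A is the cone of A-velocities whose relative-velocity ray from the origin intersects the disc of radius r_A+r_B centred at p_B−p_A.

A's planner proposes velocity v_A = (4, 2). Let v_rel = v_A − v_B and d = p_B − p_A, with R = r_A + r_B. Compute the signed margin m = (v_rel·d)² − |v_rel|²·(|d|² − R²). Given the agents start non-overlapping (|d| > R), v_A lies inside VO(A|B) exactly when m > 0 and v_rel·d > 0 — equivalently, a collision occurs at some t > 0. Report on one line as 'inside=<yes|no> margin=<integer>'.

d = (-25, -10),  |d|² = 725;  R = 3+3 = 6,  c = 725−6² = 689
v_rel = (-3, -2),  |v_rel|² = 13;  v_rel·d = (-3)·(-25) + (-2)·(-10) = 95
13·t² − 190·t + 689 = 0  ⇒  m = 95² − 13·689 = 68
m = 68 > 0,  v_rel·d = 95 > 0  ⇒  inside

inside=yes margin=68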